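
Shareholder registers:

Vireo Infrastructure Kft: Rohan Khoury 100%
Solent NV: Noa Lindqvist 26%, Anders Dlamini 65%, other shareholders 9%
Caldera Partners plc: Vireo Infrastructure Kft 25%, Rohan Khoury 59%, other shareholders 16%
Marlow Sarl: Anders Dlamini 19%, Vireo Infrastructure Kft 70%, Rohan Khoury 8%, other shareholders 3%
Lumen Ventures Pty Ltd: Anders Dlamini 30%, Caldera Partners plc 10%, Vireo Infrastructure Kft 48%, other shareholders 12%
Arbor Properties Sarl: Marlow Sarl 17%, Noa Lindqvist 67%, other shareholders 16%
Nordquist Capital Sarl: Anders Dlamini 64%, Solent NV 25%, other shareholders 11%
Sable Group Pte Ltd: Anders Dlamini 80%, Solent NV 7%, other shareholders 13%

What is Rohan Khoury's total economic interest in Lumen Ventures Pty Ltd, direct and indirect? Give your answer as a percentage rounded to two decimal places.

56.40%

Rohan reaches Lumen along 3 paths.
Via Vireo → Caldera: 100% × 25% × 10% = 2.5%.
Via Caldera: 59% × 10% = 5.9%.
Via Vireo: 100% × 48% = 48%.
Total: 2.5% + 5.9% + 48% = 56.4%.
Rounded: 56.40%.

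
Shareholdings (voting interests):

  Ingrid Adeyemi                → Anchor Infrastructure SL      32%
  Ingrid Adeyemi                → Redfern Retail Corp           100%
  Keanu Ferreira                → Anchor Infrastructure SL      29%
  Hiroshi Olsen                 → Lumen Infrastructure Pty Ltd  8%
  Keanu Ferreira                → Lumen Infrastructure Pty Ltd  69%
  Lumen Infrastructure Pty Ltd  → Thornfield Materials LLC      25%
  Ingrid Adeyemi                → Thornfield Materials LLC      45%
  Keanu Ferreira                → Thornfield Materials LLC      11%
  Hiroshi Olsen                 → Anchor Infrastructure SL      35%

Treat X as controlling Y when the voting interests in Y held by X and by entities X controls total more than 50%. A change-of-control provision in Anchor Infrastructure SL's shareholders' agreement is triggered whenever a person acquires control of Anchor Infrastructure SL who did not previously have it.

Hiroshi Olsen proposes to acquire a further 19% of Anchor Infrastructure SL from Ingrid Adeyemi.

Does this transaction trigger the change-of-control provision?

Yes

The purchase adds only to Hiroshi's holdings (Ingrid's stake shrinks), so Hiroshi is the only person who could newly come to control Anchor.
Hiroshi's largest direct stake is 35% in Anchor, which does not meet the threshold, so Hiroshi controls no company.
In Anchor, Hiroshi's side holds only 35%, not > 50%.
So before the transaction, Hiroshi does not control Anchor.
After the purchase, Hiroshi's direct stake in Anchor rises to 35% + 19% = 54%, and Ingrid's stake falls to 13%.
Hiroshi holds 54% of Anchor, so Hiroshi controls Anchor.
Hiroshi did not control Anchor before and does after, so the clause is triggered.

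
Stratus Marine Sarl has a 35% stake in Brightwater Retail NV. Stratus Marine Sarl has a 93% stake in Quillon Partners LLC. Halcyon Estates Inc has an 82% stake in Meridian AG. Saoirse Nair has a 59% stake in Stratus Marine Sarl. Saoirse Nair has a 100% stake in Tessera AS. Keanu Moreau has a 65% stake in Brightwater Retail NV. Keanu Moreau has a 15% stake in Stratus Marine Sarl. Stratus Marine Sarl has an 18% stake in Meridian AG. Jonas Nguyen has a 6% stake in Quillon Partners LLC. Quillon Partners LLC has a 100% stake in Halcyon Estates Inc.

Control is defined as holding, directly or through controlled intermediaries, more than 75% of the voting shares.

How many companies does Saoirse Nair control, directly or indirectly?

Saoirse holds 100% of Tessera, so Saoirse controls Tessera.
No other company's threshold is met.
Saoirse controls 1 company.

1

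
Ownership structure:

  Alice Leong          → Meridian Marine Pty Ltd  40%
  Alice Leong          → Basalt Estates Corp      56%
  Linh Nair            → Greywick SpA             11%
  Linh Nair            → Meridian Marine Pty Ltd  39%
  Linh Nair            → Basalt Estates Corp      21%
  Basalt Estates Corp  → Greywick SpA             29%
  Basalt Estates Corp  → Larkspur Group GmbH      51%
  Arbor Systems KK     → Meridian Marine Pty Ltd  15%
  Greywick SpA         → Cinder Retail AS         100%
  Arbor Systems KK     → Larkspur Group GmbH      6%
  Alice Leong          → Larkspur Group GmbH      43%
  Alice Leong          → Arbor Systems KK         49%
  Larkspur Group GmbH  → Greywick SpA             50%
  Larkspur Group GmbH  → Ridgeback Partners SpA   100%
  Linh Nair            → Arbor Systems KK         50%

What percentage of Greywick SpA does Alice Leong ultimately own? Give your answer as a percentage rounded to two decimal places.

Alice reaches Greywick along 4 paths.
Via Larkspur: 43% × 50% = 21.5%.
Via Basalt → Larkspur: 56% × 51% × 50% = 14.28%.
Via Arbor → Larkspur: 49% × 6% × 50% = 1.47%.
Via Basalt: 56% × 29% = 16.24%.
Total: 21.5% + 14.28% + 1.47% + 16.24% = 53.49%.

53.49%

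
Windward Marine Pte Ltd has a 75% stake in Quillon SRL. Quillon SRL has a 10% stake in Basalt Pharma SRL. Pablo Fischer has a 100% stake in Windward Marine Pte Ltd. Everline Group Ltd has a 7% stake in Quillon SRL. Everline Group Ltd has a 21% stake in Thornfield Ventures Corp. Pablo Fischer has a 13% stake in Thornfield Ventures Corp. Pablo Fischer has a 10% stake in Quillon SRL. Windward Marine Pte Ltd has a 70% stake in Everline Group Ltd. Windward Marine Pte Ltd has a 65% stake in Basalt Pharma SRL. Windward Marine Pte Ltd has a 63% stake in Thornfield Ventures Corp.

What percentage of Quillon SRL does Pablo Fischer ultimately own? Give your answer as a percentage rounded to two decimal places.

89.90%

Pablo reaches Quillon along 3 paths.
Direct stake: 10% = 10%.
Via Windward → Everline: 100% × 70% × 7% = 4.9%.
Via Windward: 100% × 75% = 75%.
Total: 10% + 4.9% + 75% = 89.9%.
Rounded: 89.90%.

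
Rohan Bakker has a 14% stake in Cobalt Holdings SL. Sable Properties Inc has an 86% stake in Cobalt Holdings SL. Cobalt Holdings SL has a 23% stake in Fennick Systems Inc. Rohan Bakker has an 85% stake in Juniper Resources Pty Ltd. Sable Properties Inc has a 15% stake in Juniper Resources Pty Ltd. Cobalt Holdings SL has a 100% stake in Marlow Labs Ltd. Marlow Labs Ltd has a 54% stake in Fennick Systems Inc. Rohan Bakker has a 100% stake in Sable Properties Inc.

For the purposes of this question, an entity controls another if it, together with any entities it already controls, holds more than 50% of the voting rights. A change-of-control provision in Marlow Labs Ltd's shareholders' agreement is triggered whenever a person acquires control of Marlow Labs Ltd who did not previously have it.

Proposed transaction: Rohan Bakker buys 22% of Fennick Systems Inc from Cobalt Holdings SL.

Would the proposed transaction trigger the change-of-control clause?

The purchase adds only to Rohan's holdings (Cobalt's stake shrinks), so Rohan is the only person who could newly come to control Marlow.
Rohan holds 100% of Sable, so Rohan controls Sable.
Rohan and Sable together hold 14% + 86% = 100% of Cobalt, so Rohan controls Cobalt.
Cobalt holds 100% of Marlow, so Rohan controls Marlow.
So Rohan already controls Marlow before the transaction.
After the purchase, Rohan holds 22% of Fennick directly, and Cobalt's stake falls to 1%.
Rohan controlled Marlow already, so this is not a new person acquiring control; every other person's position is unchanged or reduced.
No new person acquires control, so the clause is not triggered.

No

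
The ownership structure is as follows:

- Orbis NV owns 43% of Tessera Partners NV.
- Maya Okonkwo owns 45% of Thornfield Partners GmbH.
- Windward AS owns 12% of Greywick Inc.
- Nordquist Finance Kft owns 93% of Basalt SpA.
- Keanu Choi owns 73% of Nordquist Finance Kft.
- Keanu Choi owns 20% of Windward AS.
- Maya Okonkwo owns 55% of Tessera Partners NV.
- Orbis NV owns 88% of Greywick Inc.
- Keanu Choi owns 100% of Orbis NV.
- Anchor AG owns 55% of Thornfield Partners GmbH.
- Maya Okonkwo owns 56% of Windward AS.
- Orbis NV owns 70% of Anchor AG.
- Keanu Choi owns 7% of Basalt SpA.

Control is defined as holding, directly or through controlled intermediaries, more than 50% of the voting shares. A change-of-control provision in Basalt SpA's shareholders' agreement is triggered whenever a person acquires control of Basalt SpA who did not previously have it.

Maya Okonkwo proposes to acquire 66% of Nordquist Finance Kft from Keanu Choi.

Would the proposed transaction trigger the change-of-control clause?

The purchase adds only to Maya's holdings (Keanu's stake shrinks), so Maya is the only person who could newly come to control Basalt.
Maya holds 56% of Windward, so Maya controls Windward.
Maya holds 55% of Tessera, so Maya controls Tessera.
Neither Maya nor any entity Maya controls holds any voting interest in Basalt.
So before the transaction, Maya does not control Basalt.
After the purchase, Maya holds 66% of Nordquist directly, and Keanu's stake falls to 7%.
Maya holds 66% of Nordquist, so Maya controls Nordquist.
Nordquist holds 93% of Basalt, so Maya controls Basalt.
Maya did not control Basalt before and does after, so the clause is triggered.

Yes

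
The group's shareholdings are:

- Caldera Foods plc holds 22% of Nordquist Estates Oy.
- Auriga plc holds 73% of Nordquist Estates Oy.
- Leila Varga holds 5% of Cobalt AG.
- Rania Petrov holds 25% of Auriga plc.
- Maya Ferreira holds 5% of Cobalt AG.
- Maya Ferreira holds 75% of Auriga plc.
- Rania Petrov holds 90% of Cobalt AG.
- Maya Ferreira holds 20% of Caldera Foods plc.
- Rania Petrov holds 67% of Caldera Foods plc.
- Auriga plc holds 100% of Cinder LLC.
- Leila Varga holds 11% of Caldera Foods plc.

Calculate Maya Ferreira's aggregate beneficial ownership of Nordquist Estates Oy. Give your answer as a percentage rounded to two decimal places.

59.15%

Maya reaches Nordquist along 2 paths.
Via Auriga: 75% × 73% = 54.75%.
Via Caldera: 20% × 22% = 4.4%.
Total: 54.75% + 4.4% = 59.15%.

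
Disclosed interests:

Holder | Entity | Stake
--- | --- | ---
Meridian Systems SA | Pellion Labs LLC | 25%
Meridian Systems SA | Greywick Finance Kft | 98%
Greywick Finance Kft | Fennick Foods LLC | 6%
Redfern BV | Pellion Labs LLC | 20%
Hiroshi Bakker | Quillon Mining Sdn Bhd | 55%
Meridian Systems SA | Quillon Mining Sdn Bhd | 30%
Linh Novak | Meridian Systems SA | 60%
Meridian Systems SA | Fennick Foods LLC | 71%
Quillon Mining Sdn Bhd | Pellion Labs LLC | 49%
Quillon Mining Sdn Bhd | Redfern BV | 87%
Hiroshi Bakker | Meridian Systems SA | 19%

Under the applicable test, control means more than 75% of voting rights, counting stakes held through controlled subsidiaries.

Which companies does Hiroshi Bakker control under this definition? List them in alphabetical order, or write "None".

Hiroshi's largest direct stake is 55% in Quillon, which does not meet the threshold.

None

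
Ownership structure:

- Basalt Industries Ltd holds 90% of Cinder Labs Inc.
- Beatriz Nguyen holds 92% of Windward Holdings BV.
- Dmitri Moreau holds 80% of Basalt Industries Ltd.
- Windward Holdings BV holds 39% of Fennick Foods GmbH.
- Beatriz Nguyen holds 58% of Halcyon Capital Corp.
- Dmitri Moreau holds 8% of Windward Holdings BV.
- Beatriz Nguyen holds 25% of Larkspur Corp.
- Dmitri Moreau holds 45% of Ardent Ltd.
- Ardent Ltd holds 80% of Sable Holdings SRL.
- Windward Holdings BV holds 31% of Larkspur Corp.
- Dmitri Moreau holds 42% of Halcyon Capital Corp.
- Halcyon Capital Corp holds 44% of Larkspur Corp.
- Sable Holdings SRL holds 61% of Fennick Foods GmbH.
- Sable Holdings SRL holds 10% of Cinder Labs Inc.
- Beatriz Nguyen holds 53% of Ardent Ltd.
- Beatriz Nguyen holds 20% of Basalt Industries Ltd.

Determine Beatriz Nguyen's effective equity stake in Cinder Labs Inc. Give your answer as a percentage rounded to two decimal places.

Beatriz reaches Cinder along 2 paths.
Via Basalt: 20% × 90% = 18%.
Via Ardent → Sable: 53% × 80% × 10% = 4.24%.
Total: 18% + 4.24% = 22.24%.

22.24%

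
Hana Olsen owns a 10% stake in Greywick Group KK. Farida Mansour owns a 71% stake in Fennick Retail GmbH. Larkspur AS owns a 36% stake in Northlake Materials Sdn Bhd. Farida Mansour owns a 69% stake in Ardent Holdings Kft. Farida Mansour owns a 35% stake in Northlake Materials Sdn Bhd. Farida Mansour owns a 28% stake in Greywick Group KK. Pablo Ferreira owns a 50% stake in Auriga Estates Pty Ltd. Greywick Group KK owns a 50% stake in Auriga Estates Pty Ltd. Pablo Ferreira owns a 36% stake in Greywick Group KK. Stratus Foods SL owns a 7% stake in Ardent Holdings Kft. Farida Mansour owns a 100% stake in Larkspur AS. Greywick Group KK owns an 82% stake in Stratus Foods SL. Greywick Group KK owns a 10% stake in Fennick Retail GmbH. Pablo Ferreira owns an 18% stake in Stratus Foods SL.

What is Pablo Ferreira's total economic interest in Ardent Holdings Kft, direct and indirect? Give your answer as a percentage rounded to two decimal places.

Pablo reaches Ardent along 2 paths.
Via Greywick → Stratus: 36% × 82% × 7% = 2.0664%.
Via Stratus: 18% × 7% = 1.26%.
Total: 2.0664% + 1.26% = 3.3264%.
Rounded: 3.33%.

3.33%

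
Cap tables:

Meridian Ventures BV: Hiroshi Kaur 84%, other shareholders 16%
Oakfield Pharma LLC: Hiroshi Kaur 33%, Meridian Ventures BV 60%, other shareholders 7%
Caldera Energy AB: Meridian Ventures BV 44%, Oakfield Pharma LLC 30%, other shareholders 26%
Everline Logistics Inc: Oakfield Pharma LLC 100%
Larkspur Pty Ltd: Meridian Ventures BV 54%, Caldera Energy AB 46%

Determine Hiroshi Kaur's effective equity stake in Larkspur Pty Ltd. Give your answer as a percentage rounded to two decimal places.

73.87%

Hiroshi reaches Larkspur along 4 paths.
Via Meridian: 84% × 54% = 45.36%.
Via Meridian → Caldera: 84% × 44% × 46% = 17.0016%.
Via Oakfield → Caldera: 33% × 30% × 46% = 4.554%.
Via Meridian → Oakfield → Caldera: 84% × 60% × 30% × 46% = 6.9552%.
Total: 45.36% + 17.0016% + 4.554% + 6.9552% = 73.8708%.
Rounded: 73.87%.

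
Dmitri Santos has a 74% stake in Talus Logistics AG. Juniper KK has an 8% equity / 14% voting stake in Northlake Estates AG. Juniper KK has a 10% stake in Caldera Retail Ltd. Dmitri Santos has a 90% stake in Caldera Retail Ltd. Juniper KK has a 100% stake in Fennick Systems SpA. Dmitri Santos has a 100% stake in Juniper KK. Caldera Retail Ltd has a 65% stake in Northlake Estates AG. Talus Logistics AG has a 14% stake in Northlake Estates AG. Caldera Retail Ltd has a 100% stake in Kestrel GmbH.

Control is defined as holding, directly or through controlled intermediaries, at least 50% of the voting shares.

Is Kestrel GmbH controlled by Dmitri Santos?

Dmitri holds 100% of Juniper, so Dmitri controls Juniper.
Dmitri and Juniper together hold 90% + 10% = 100% of Caldera, so Dmitri controls Caldera.
Caldera holds 100% of Kestrel, so Dmitri controls Kestrel.

Yes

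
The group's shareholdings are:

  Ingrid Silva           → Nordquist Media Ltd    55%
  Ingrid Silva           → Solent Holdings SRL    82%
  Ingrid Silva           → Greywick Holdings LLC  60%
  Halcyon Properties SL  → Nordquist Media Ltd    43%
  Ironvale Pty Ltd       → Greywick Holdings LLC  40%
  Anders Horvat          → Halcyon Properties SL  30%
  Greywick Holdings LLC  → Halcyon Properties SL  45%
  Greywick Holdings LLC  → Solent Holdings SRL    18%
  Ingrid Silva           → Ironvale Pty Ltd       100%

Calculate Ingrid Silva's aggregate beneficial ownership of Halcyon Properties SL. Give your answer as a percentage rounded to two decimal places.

45.00%

Ingrid reaches Halcyon along 2 paths.
Via Greywick: 60% × 45% = 27%.
Via Ironvale → Greywick: 100% × 40% × 45% = 18%.
Total: 27% + 18% = 45%.
Rounded: 45.00%.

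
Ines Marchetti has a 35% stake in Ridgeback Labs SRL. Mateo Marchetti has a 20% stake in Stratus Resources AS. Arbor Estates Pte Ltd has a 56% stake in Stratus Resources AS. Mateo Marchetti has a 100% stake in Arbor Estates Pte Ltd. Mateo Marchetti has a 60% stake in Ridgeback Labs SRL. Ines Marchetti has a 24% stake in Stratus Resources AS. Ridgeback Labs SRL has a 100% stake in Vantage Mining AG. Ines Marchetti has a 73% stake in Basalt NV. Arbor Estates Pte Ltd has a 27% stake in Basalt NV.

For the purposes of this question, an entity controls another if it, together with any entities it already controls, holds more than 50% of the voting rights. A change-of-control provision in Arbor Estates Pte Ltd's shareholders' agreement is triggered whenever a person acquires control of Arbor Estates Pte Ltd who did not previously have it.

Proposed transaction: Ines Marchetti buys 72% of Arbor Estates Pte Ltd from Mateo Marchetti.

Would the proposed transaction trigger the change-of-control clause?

Yes

The purchase adds only to Ines's holdings (Mateo's stake shrinks), so Ines is the only person who could newly come to control Arbor.
Ines holds 73% of Basalt, so Ines controls Basalt.
Neither Ines nor any entity Ines controls holds any voting interest in Arbor.
So before the transaction, Ines does not control Arbor.
After the purchase, Ines holds 72% of Arbor directly, and Mateo's stake falls to 28%.
Ines holds 72% of Arbor, so Ines controls Arbor.
Ines did not control Arbor before and does after, so the clause is triggered.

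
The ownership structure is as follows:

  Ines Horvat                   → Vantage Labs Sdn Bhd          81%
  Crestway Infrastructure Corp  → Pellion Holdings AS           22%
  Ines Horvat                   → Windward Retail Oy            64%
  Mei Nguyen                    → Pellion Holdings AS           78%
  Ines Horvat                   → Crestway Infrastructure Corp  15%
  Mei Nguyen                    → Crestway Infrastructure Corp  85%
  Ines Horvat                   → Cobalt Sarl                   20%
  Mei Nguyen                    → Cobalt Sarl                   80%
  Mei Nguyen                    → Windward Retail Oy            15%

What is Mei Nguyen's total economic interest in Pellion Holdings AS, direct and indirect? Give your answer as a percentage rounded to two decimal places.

96.70%

Mei reaches Pellion along 2 paths.
Direct stake: 78% = 78%.
Via Crestway: 85% × 22% = 18.7%.
Total: 78% + 18.7% = 96.7%.
Rounded: 96.70%.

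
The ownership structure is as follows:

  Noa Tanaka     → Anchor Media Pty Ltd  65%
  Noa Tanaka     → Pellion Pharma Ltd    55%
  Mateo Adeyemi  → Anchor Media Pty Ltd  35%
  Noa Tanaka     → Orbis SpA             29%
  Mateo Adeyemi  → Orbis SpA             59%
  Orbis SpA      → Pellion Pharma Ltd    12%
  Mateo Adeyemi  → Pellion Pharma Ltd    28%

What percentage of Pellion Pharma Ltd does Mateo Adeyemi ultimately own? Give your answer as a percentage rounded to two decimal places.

Mateo reaches Pellion along 2 paths.
Direct stake: 28% = 28%.
Via Orbis: 59% × 12% = 7.08%.
Total: 28% + 7.08% = 35.08%.

35.08%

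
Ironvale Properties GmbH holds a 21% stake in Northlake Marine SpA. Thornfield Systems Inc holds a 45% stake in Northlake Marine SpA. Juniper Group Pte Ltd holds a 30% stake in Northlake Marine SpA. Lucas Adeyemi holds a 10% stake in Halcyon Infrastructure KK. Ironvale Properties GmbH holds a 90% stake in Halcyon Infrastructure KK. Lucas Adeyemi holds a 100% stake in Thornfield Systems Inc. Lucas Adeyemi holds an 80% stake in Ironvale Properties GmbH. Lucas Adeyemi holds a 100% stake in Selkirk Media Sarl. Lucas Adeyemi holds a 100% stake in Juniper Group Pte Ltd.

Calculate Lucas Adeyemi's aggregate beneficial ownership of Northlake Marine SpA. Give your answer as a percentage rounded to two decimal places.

91.80%

Lucas reaches Northlake along 3 paths.
Via Juniper: 100% × 30% = 30%.
Via Thornfield: 100% × 45% = 45%.
Via Ironvale: 80% × 21% = 16.8%.
Total: 30% + 45% + 16.8% = 91.8%.
Rounded: 91.80%.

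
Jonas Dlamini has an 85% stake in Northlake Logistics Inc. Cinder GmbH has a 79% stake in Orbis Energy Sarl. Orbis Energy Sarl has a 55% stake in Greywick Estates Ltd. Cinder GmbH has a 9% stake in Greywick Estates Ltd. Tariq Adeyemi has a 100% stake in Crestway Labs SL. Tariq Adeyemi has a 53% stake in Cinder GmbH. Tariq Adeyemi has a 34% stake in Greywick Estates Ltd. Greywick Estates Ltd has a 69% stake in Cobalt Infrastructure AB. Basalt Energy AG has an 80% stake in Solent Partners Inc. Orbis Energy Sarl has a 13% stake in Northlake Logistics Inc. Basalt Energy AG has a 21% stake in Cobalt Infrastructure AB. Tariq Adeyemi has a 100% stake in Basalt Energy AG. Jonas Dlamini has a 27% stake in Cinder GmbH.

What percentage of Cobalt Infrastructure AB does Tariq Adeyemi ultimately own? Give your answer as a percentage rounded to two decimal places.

Tariq reaches Cobalt along 4 paths.
Via Greywick: 34% × 69% = 23.46%.
Via Cinder → Orbis → Greywick: 53% × 79% × 55% × 69% = 15.889665%.
Via Cinder → Greywick: 53% × 9% × 69% = 3.2913%.
Via Basalt: 100% × 21% = 21%.
Total: 23.46% + 15.889665% + 3.2913% + 21% = 63.640965%.
Rounded: 63.64%.

63.64%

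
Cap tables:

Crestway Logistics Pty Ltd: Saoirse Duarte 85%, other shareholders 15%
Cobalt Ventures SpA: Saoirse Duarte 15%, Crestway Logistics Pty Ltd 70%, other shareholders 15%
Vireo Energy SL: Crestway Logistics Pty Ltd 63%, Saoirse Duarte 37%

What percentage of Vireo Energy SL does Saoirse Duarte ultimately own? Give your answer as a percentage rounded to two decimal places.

90.55%

Saoirse reaches Vireo along 2 paths.
Via Crestway: 85% × 63% = 53.55%.
Direct stake: 37% = 37%.
Total: 53.55% + 37% = 90.55%.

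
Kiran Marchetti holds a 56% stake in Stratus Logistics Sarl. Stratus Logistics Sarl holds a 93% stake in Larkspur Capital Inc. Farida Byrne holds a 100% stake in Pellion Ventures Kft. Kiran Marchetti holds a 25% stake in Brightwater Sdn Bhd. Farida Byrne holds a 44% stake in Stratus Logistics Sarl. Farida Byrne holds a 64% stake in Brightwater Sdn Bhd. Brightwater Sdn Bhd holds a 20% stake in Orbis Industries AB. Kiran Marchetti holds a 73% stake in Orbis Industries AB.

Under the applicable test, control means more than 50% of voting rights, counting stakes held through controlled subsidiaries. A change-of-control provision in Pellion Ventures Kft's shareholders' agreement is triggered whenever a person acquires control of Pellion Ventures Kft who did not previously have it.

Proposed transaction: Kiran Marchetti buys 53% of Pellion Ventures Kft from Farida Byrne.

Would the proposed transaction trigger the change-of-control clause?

Yes

The purchase adds only to Kiran's holdings (Farida's stake shrinks), so Kiran is the only person who could newly come to control Pellion.
Kiran holds 56% of Stratus, so Kiran controls Stratus.
Stratus holds 93% of Larkspur, so Kiran controls Larkspur.
Kiran holds 73% of Orbis, so Kiran controls Orbis.
Neither Kiran nor any entity Kiran controls holds any voting interest in Pellion.
So before the transaction, Kiran does not control Pellion.
After the purchase, Kiran holds 53% of Pellion directly, and Farida's stake falls to 47%.
Kiran holds 53% of Pellion, so Kiran controls Pellion.
Kiran did not control Pellion before and does after, so the clause is triggered.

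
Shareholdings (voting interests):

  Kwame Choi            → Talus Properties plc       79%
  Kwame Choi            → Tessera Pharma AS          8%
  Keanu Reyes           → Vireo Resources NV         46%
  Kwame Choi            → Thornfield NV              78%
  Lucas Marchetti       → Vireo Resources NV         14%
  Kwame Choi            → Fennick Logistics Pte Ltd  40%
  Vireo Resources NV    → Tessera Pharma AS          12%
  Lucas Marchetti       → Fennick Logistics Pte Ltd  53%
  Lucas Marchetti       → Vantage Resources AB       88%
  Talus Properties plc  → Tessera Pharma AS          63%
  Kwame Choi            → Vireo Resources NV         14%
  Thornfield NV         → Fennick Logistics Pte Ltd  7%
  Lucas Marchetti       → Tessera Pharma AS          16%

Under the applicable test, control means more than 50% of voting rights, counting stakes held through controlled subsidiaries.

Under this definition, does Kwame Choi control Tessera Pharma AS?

Yes

Kwame holds 79% of Talus, so Kwame controls Talus.
Kwame and Talus together hold 8% + 63% = 71% of Tessera, so Kwame controls Tessera.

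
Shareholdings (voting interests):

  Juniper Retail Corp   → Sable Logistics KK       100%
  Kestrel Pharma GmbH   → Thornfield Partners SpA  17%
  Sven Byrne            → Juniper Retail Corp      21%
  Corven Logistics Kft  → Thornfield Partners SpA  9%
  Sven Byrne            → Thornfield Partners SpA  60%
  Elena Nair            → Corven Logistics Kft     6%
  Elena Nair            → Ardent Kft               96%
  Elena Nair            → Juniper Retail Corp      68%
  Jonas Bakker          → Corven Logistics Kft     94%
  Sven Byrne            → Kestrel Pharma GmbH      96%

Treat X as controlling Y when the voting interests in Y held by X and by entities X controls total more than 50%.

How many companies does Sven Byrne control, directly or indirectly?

Sven holds 96% of Kestrel, so Sven controls Kestrel.
Kestrel and Sven together hold 17% + 60% = 77% of Thornfield, so Sven controls Thornfield.
No other company's threshold is met.
Sven controls 2 companies.

2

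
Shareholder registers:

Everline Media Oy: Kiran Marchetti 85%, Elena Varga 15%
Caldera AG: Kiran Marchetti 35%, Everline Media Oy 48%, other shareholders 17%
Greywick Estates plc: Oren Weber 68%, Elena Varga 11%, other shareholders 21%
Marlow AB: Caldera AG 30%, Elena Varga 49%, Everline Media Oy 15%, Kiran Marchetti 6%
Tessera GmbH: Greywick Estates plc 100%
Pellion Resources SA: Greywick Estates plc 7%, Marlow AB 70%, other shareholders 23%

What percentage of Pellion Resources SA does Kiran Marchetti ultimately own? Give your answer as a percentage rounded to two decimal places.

29.04%

Kiran reaches Pellion along 4 paths.
Via Caldera → Marlow: 35% × 30% × 70% = 7.35%.
Via Everline → Caldera → Marlow: 85% × 48% × 30% × 70% = 8.568%.
Via Everline → Marlow: 85% × 15% × 70% = 8.925%.
Via Marlow: 6% × 70% = 4.2%.
Total: 7.35% + 8.568% + 8.925% + 4.2% = 29.043%.
Rounded: 29.04%.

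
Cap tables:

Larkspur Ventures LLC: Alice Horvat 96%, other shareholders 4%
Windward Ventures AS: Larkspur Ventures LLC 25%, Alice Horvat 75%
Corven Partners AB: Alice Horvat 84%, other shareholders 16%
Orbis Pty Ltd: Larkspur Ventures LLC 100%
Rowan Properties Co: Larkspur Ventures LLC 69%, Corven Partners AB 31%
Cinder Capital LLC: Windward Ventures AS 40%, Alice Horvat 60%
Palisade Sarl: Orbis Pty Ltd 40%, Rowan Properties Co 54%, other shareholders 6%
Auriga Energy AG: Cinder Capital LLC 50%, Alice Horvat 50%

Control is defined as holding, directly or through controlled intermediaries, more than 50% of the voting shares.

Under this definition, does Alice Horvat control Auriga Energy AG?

Alice holds 96% of Larkspur, so Alice controls Larkspur.
Larkspur and Alice together hold 25% + 75% = 100% of Windward, so Alice controls Windward.
Windward and Alice together hold 40% + 60% = 100% of Cinder, so Alice controls Cinder.
Cinder and Alice together hold 50% + 50% = 100% of Auriga, so Alice controls Auriga.

Yes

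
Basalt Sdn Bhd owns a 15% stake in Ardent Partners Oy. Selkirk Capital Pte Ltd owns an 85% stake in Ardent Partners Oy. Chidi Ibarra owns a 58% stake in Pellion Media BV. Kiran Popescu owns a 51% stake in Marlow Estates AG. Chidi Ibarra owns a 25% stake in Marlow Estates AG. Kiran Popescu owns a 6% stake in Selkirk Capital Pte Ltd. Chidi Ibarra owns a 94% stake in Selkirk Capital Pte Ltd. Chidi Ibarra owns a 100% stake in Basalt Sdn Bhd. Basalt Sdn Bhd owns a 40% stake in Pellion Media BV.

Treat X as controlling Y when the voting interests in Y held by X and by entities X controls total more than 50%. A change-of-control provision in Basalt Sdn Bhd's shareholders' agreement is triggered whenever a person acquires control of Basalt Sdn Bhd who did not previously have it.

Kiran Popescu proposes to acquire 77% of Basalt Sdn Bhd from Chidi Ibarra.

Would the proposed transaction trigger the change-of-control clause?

Yes

The purchase adds only to Kiran's holdings (Chidi's stake shrinks), so Kiran is the only person who could newly come to control Basalt.
Kiran holds 51% of Marlow, so Kiran controls Marlow.
Neither Kiran nor any entity Kiran controls holds any voting interest in Basalt.
So before the transaction, Kiran does not control Basalt.
After the purchase, Kiran holds 77% of Basalt directly, and Chidi's stake falls to 23%.
Kiran holds 77% of Basalt, so Kiran controls Basalt.
Kiran did not control Basalt before and does after, so the clause is triggered.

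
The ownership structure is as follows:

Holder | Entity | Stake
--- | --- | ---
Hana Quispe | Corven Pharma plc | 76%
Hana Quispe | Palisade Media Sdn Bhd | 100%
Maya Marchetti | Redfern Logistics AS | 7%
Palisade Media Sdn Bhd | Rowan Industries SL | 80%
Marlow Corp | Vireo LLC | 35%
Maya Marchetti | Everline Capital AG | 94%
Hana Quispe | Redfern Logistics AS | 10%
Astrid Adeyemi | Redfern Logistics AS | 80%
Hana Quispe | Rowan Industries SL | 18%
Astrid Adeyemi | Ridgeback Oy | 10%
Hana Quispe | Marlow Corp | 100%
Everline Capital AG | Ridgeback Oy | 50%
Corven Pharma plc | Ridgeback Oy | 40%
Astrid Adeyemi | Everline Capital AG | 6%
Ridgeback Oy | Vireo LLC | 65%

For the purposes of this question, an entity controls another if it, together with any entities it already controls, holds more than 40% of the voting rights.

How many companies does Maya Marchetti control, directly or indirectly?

Maya holds 94% of Everline, so Maya controls Everline.
Everline holds 50% of Ridgeback, so Maya controls Ridgeback.
Ridgeback holds 65% of Vireo, so Maya controls Vireo.
No other company's threshold is met.
Maya controls 3 companies.

3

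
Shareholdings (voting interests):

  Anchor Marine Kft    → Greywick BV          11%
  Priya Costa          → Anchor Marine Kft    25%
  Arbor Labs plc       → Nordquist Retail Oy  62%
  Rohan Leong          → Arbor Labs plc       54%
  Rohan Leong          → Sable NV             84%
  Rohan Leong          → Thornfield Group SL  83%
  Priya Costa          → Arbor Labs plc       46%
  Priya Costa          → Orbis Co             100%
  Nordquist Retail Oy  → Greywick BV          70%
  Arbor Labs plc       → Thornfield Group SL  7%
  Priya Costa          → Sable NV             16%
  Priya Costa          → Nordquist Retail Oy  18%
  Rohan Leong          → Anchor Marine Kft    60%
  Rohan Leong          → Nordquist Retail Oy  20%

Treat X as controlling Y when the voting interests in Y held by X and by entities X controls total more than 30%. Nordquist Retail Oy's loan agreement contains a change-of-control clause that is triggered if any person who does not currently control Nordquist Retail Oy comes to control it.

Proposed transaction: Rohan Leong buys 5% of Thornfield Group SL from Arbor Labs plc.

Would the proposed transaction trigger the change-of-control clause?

The purchase adds only to Rohan's holdings (Arbor's stake shrinks), so Rohan is the only person who could newly come to control Nordquist.
Rohan holds 54% of Arbor, so Rohan controls Arbor.
Arbor and Rohan together hold 62% + 20% = 82% of Nordquist, so Rohan controls Nordquist.
So Rohan already controls Nordquist before the transaction.
After the purchase, Rohan's direct stake in Thornfield rises to 83% + 5% = 88%, and Arbor's stake falls to 2%.
Rohan controlled Nordquist already, so this is not a new person acquiring control; every other person's position is unchanged or reduced.
No new person acquires control, so the clause is not triggered.

No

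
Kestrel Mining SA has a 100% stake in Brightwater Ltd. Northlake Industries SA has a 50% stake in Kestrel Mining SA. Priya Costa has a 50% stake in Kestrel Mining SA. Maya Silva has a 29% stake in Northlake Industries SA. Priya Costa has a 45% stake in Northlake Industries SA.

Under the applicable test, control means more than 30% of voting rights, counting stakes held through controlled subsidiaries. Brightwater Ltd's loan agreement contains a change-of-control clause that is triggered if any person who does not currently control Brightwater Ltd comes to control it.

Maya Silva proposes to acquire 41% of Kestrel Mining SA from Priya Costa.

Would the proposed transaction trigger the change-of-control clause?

Yes

The purchase adds only to Maya's holdings (Priya's stake shrinks), so Maya is the only person who could newly come to control Brightwater.
Maya's largest direct stake is 29% in Northlake, which does not meet the threshold, so Maya controls no company.
Neither Maya nor any entity Maya controls holds any voting interest in Brightwater.
So before the transaction, Maya does not control Brightwater.
After the purchase, Maya holds 41% of Kestrel directly, and Priya's stake falls to 9%.
Maya holds 41% of Kestrel, so Maya controls Kestrel.
Kestrel holds 100% of Brightwater, so Maya controls Brightwater.
Maya did not control Brightwater before and does after, so the clause is triggered.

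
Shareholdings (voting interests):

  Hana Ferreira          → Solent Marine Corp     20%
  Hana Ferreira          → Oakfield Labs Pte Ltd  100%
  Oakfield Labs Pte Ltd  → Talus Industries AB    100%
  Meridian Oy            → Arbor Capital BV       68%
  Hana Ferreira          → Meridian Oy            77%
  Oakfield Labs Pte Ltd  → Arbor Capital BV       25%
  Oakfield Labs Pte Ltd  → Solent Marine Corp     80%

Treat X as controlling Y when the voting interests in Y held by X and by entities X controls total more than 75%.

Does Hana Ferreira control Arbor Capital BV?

Hana holds 100% of Oakfield, so Hana controls Oakfield.
Hana holds 77% of Meridian, so Hana controls Meridian.
Meridian and Oakfield together hold 68% + 25% = 93% of Arbor, so Hana controls Arbor.

Yes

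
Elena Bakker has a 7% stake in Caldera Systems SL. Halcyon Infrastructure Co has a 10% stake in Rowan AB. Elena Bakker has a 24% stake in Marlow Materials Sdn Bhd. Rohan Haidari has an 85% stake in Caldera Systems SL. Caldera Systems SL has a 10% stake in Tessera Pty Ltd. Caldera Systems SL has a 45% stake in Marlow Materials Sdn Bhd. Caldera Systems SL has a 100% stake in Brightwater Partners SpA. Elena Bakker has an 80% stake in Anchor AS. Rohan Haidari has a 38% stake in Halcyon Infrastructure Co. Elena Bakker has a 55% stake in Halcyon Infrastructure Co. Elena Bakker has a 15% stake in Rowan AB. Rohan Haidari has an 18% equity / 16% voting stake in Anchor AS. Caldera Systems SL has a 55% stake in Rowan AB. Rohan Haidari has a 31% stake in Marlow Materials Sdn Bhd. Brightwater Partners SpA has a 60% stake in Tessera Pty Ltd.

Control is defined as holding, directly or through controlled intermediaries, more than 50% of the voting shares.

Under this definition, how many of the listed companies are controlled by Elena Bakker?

2

Elena holds 55% of Halcyon, so Elena controls Halcyon.
Elena holds 80% of Anchor, so Elena controls Anchor.
No other company's threshold is met.
Elena controls 2 companies.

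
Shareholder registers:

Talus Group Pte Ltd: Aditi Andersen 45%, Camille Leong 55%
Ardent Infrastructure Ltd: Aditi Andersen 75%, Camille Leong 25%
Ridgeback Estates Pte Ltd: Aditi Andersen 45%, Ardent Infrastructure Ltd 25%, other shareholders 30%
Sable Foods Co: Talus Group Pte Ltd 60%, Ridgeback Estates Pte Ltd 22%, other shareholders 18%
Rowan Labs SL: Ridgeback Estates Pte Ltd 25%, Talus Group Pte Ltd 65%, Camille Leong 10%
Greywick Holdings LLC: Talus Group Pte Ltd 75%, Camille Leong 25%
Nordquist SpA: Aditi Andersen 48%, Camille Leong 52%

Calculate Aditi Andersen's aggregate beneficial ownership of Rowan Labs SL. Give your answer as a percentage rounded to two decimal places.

45.19%

Aditi reaches Rowan along 3 paths.
Via Ridgeback: 45% × 25% = 11.25%.
Via Ardent → Ridgeback: 75% × 25% × 25% = 4.6875%.
Via Talus: 45% × 65% = 29.25%.
Total: 11.25% + 4.6875% + 29.25% = 45.1875%.
Rounded: 45.19%.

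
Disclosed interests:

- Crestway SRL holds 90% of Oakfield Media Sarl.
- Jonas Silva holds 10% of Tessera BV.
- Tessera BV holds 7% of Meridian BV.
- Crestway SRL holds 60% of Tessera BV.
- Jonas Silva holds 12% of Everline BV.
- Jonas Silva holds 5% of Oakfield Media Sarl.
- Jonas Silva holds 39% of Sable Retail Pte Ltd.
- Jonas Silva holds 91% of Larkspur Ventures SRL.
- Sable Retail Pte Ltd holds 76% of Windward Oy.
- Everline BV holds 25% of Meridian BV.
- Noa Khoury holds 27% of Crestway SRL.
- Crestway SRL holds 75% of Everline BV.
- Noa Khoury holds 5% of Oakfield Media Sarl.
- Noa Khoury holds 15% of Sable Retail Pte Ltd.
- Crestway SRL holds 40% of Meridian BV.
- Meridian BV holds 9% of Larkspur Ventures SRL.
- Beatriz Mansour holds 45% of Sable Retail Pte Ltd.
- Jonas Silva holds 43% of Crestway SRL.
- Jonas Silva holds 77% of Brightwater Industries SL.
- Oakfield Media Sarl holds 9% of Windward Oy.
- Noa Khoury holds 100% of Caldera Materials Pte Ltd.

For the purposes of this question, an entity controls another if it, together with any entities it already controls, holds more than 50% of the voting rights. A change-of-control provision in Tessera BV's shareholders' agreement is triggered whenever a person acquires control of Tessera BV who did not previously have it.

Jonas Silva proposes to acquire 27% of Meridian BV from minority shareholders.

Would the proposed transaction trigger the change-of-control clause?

No

The purchase changes only Jonas's holdings, so Jonas is the only person who could newly come to control Tessera.
Jonas holds 91% of Larkspur, so Jonas controls Larkspur.
Jonas holds 77% of Brightwater, so Jonas controls Brightwater.
In Tessera, Jonas's side holds only 10%, not > 50%.
So before the transaction, Jonas does not control Tessera.
After the purchase, Jonas holds 27% of Meridian directly.
Jonas's side now holds 27% of Meridian, not > 50%, so Jonas still does not control Meridian.
After the transaction, Jonas's side holds 10% of Tessera, not > 50%, so Jonas still does not control Tessera.
No new person acquires control, so the clause is not triggered.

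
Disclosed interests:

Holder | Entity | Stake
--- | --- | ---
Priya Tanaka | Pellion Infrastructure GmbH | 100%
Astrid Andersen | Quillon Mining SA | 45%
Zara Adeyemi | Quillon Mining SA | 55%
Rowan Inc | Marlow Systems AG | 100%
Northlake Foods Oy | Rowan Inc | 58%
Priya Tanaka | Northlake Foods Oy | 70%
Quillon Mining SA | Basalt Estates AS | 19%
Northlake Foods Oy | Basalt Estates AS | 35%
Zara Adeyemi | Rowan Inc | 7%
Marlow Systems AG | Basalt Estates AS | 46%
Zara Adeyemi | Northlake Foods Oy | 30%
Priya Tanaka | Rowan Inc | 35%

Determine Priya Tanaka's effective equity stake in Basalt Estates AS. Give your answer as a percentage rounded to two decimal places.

Priya reaches Basalt along 3 paths.
Via Northlake: 70% × 35% = 24.5%.
Via Rowan → Marlow: 35% × 100% × 46% = 16.1%.
Via Northlake → Rowan → Marlow: 70% × 58% × 100% × 46% = 18.676%.
Total: 24.5% + 16.1% + 18.676% = 59.276%.
Rounded: 59.28%.

59.28%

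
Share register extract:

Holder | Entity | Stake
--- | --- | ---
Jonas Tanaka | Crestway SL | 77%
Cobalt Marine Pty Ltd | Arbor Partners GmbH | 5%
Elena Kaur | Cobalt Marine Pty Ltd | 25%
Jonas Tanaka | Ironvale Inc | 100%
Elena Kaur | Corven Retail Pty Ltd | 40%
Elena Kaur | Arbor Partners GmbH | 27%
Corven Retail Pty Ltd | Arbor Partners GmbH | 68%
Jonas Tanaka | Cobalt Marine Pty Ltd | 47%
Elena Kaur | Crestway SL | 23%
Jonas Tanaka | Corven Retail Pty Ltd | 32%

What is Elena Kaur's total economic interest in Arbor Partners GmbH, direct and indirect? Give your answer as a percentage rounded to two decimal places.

Elena reaches Arbor along 3 paths.
Via Corven: 40% × 68% = 27.2%.
Direct stake: 27% = 27%.
Via Cobalt: 25% × 5% = 1.25%.
Total: 27.2% + 27% + 1.25% = 55.45%.

55.45%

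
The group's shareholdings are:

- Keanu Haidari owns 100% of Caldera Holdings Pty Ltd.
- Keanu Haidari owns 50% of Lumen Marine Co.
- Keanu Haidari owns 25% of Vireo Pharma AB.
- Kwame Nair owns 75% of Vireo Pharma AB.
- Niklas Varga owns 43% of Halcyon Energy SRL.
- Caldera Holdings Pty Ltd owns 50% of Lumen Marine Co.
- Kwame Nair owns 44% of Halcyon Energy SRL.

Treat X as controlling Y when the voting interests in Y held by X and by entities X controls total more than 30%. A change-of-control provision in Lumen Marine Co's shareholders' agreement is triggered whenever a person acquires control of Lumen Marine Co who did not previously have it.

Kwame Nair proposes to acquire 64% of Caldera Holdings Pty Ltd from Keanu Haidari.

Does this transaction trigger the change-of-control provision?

Yes

The purchase adds only to Kwame's holdings (Keanu's stake shrinks), so Kwame is the only person who could newly come to control Lumen.
Kwame holds 44% of Halcyon, so Kwame controls Halcyon.
Kwame holds 75% of Vireo, so Kwame controls Vireo.
Neither Kwame nor any entity Kwame controls holds any voting interest in Lumen.
So before the transaction, Kwame does not control Lumen.
After the purchase, Kwame holds 64% of Caldera directly, and Keanu's stake falls to 36%.
Kwame holds 64% of Caldera, so Kwame controls Caldera.
Caldera holds 50% of Lumen, so Kwame controls Lumen.
Kwame did not control Lumen before and does after, so the clause is triggered.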